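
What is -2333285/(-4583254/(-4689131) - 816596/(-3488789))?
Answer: -38171116151719469315/19819131757482 ≈ -1.9260e+6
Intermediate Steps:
-2333285/(-4583254/(-4689131) - 816596/(-3488789)) = -2333285/(-4583254*(-1/4689131) - 816596*(-1/3488789)) = -2333285/(4583254/4689131 + 816596/3488789) = -2333285/19819131757482/16359388652359 = -2333285*16359388652359/19819131757482 = -38171116151719469315/19819131757482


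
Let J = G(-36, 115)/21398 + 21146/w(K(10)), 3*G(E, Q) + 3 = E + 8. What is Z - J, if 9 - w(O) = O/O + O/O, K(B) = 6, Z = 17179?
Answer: 6362074975/449358 ≈ 14158.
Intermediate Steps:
G(E, Q) = 5/3 + E/3 (G(E, Q) = -1 + (E + 8)/3 = -1 + (8 + E)/3 = -1 + (8/3 + E/3) = 5/3 + E/3)
w(O) = 7 (w(O) = 9 - (O/O + O/O) = 9 - (1 + 1) = 9 - 1*2 = 9 - 2 = 7)
J = 1357446107/449358 (J = (5/3 + (⅓)*(-36))/21398 + 21146/7 = (5/3 - 12)*(1/21398) + 21146*(⅐) = -31/3*1/21398 + 21146/7 = -31/64194 + 21146/7 = 1357446107/449358 ≈ 3020.9)
Z - J = 17179 - 1*1357446107/449358 = 17179 - 1357446107/449358 = 6362074975/449358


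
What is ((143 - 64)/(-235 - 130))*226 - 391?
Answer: -160569/365 ≈ -439.92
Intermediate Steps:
((143 - 64)/(-235 - 130))*226 - 391 = (79/(-365))*226 - 391 = (79*(-1/365))*226 - 391 = -79/365*226 - 391 = -17854/365 - 391 = -160569/365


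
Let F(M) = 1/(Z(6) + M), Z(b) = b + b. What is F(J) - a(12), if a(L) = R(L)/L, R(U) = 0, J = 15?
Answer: 1/27 ≈ 0.037037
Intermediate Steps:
Z(b) = 2*b
F(M) = 1/(12 + M) (F(M) = 1/(2*6 + M) = 1/(12 + M))
a(L) = 0 (a(L) = 0/L = 0)
F(J) - a(12) = 1/(12 + 15) - 1*0 = 1/27 + 0 = 1/27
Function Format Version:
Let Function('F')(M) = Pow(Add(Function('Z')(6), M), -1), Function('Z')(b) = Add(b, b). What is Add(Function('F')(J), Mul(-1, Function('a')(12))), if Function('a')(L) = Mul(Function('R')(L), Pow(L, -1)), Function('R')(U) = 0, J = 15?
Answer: Rational(1, 27) ≈ 0.037037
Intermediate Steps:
Function('Z')(b) = Mul(2, b)
Function('F')(M) = Pow(Add(12, M), -1) (Function('F')(M) = Pow(Add(Mul(2, 6), M), -1) = Pow(Add(12, M), -1))
Function('a')(L) = 0 (Function('a')(L) = Mul(0, Pow(L, -1)) = 0)
Add(Function('F')(J), Mul(-1, Function('a')(12))) = Add(Pow(Add(12, 15), -1), Mul(-1, 0)) = Add(Pow(27, -1), 0) = Add(Rational(1, 27), 0) = Rational(1, 27)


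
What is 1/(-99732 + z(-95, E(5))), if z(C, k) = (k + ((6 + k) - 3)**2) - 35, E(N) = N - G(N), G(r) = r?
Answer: -1/99758 ≈ -1.0024e-5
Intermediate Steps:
E(N) = 0 (E(N) = N - N = 0)
z(C, k) = -35 + k + (3 + k)**2 (z(C, k) = (k + (3 + k)**2) - 35 = -35 + k + (3 + k)**2)
1/(-99732 + z(-95, E(5))) = 1/(-99732 + (-35 + 0 + (3 + 0)**2)) = 1/(-99732 + (-35 + 0 + 3**2)) = 1/(-99732 + (-35 + 0 + 9)) = 1/(-99732 - 26) = 1/(-99758) = -1/99758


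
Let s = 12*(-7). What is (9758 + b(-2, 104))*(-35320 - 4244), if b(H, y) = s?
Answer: -382742136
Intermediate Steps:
s = -84
b(H, y) = -84
(9758 + b(-2, 104))*(-35320 - 4244) = (9758 - 84)*(-35320 - 4244) = 9674*(-39564) = -382742136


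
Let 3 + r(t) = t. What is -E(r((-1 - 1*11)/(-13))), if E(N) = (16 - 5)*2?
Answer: -22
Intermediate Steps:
r(t) = -3 + t
E(N) = 22 (E(N) = 11*2 = 22)
-E(r((-1 - 1*11)/(-13))) = -1*22 = -22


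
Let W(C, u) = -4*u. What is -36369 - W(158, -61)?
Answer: -36613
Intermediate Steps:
-36369 - W(158, -61) = -36369 - (-4)*(-61) = -36369 - 1*244 = -36369 - 244 = -36613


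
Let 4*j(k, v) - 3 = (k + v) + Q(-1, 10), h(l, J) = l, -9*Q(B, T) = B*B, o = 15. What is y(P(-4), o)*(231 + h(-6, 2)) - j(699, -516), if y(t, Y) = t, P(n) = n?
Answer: -34073/36 ≈ -946.47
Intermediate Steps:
Q(B, T) = -B²/9 (Q(B, T) = -B*B/9 = -B²/9)
j(k, v) = 13/18 + k/4 + v/4 (j(k, v) = ¾ + ((k + v) - ⅑*(-1)²)/4 = ¾ + ((k + v) - ⅑*1)/4 = ¾ + ((k + v) - ⅑)/4 = ¾ + (-⅑ + k + v)/4 = ¾ + (-1/36 + k/4 + v/4) = 13/18 + k/4 + v/4)
y(P(-4), o)*(231 + h(-6, 2)) - j(699, -516) = -4*(231 - 6) - (13/18 + (¼)*699 + (¼)*(-516)) = -4*225 - (13/18 + 699/4 - 129) = -900 - 1*1673/36 = -900 - 1673/36 = -34073/36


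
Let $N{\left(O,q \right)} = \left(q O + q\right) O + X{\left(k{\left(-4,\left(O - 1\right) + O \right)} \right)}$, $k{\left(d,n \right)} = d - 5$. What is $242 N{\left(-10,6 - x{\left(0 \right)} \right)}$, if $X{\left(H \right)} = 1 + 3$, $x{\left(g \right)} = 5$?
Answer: $22748$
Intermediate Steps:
$k{\left(d,n \right)} = -5 + d$
$X{\left(H \right)} = 4$
$N{\left(O,q \right)} = 4 + O \left(q + O q\right)$ ($N{\left(O,q \right)} = \left(q O + q\right) O + 4 = \left(O q + q\right) O + 4 = \left(q + O q\right) O + 4 = O \left(q + O q\right) + 4 = 4 + O \left(q + O q\right)$)
$242 N{\left(-10,6 - x{\left(0 \right)} \right)} = 242 \left(4 - 10 \left(6 - 5\right) + \left(6 - 5\right) \left(-10\right)^{2}\right) = 242 \left(4 - 10 \left(6 - 5\right) + \left(6 - 5\right) 100\right) = 242 \left(4 - 10 + 1 \cdot 100\right) = 242 \left(4 - 10 + 100\right) = 242 \cdot 94 = 22748$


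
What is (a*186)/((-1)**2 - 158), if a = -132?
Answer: 24552/157 ≈ 156.38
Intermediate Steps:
(a*186)/((-1)**2 - 158) = (-132*186)/((-1)**2 - 158) = -24552/(1 - 158) = -24552/(-157) = -24552*(-1/157) = 24552/157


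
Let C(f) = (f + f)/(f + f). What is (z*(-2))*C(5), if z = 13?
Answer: -26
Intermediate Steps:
C(f) = 1 (C(f) = (2*f)/((2*f)) = (2*f)*(1/(2*f)) = 1)
(z*(-2))*C(5) = (13*(-2))*1 = -26*1 = -26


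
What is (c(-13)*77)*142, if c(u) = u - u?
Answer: 0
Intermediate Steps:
c(u) = 0
(c(-13)*77)*142 = (0*77)*142 = 0*142 = 0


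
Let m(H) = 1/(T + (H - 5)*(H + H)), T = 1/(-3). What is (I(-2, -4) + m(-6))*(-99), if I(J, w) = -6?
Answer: 234333/395 ≈ 593.25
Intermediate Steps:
T = -⅓ ≈ -0.33333
m(H) = 1/(-⅓ + 2*H*(-5 + H)) (m(H) = 1/(-⅓ + (H - 5)*(H + H)) = 1/(-⅓ + (-5 + H)*(2*H)) = 1/(-⅓ + 2*H*(-5 + H)))
(I(-2, -4) + m(-6))*(-99) = (-6 + 3/(-1 - 30*(-6) + 6*(-6)²))*(-99) = (-6 + 3/(-1 + 180 + 6*36))*(-99) = (-6 + 3/(-1 + 180 + 216))*(-99) = (-6 + 3/395)*(-99) = -2367/395*(-99) = 234333/395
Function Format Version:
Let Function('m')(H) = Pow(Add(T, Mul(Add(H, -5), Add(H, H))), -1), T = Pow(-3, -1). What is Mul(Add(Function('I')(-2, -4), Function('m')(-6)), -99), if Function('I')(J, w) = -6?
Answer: Rational(234333, 395) ≈ 593.25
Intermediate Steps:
T = Rational(-1, 3) ≈ -0.33333
Function('m')(H) = Pow(Add(Rational(-1, 3), Mul(2, H, Add(-5, H))), -1) (Function('m')(H) = Pow(Add(Rational(-1, 3), Mul(Add(H, -5), Add(H, H))), -1) = Pow(Add(Rational(-1, 3), Mul(Add(-5, H), Mul(2, H))), -1) = Pow(Add(Rational(-1, 3), Mul(2, H, Add(-5, H))), -1))
Mul(Add(Function('I')(-2, -4), Function('m')(-6)), -99) = Mul(Add(-6, Mul(3, Pow(Add(-1, Mul(-30, -6), Mul(6, Pow(-6, 2))), -1))), -99) = Mul(Add(-6, Mul(3, Pow(Add(-1, 180, Mul(6, 36)), -1))), -99) = Mul(Add(-6, Mul(3, Pow(Add(-1, 180, 216), -1))), -99) = Mul(Add(-6, Mul(3, Pow(395, -1))), -99) = Mul(Add(-6, Mul(3, Rational(1, 395))), -99) = Mul(Add(-6, Rational(3, 395)), -99) = Mul(Rational(-2367, 395), -99) = Rational(234333, 395)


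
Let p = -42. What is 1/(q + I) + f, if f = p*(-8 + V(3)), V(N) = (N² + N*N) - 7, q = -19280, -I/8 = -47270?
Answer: -45218879/358880 ≈ -126.00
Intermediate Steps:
I = 378160 (I = -8*(-47270) = 378160)
V(N) = -7 + 2*N² (V(N) = (N² + N²) - 7 = 2*N² - 7 = -7 + 2*N²)
f = -126 (f = -42*(-8 + (-7 + 2*3²)) = -42*(-8 + (-7 + 2*9)) = -42*(-8 + (-7 + 18)) = -42*(-8 + 11) = -42*3 = -126)
1/(q + I) + f = 1/(-19280 + 378160) - 126 = 1/358880 - 126 = -45218879/358880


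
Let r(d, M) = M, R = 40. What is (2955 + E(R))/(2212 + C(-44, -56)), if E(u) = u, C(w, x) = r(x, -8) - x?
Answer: 599/452 ≈ 1.3252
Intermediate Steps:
C(w, x) = -8 - x
(2955 + E(R))/(2212 + C(-44, -56)) = (2955 + 40)/(2212 + (-8 - 1*(-56))) = 2995/(2212 + (-8 + 56)) = 2995/(2212 + 48) = 2995/2260 = 2995*(1/2260) = 599/452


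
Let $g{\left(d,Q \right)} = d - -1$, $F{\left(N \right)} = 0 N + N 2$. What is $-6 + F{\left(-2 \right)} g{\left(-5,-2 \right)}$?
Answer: $10$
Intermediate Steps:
$F{\left(N \right)} = 2 N$ ($F{\left(N \right)} = 0 + 2 N = 2 N$)
$g{\left(d,Q \right)} = 1 + d$ ($g{\left(d,Q \right)} = d + 1 = 1 + d$)
$-6 + F{\left(-2 \right)} g{\left(-5,-2 \right)} = -6 + 2 \left(-2\right) \left(1 - 5\right) = -6 - -16 = -6 + 16 = 10$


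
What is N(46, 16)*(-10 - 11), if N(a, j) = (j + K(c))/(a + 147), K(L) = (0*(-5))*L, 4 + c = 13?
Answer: -336/193 ≈ -1.7409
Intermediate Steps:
c = 9 (c = -4 + 13 = 9)
K(L) = 0 (K(L) = 0*L = 0)
N(a, j) = j/(147 + a) (N(a, j) = (j + 0)/(a + 147) = j/(147 + a))
N(46, 16)*(-10 - 11) = (16/(147 + 46))*(-10 - 11) = (16/193)*(-21) = -336/193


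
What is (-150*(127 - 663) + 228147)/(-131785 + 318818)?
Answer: 308547/187033 ≈ 1.6497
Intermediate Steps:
(-150*(127 - 663) + 228147)/(-131785 + 318818) = (-150*(-536) + 228147)/187033 = (80400 + 228147)*(1/187033) = 308547*(1/187033) = 308547/187033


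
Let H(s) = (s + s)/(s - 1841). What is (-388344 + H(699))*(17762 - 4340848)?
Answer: 958623236809578/571 ≈ 1.6788e+12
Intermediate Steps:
H(s) = 2*s/(-1841 + s) (H(s) = (2*s)/(-1841 + s) = 2*s/(-1841 + s))
(-388344 + H(699))*(17762 - 4340848) = (-388344 + 2*699/(-1841 + 699))*(17762 - 4340848) = (-388344 + 2*699/(-1142))*(-4323086) = (-388344 + 2*699*(-1/1142))*(-4323086) = (-388344 - 699/571)*(-4323086) = -221745123/571*(-4323086) = 958623236809578/571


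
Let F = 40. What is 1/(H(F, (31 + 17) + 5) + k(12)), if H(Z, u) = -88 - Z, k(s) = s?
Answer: -1/116 ≈ -0.0086207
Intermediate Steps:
1/(H(F, (31 + 17) + 5) + k(12)) = 1/((-88 - 1*40) + 12) = 1/((-88 - 40) + 12) = 1/(-128 + 12) = 1/(-116) = -1/116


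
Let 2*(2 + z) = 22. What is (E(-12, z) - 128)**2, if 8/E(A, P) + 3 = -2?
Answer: 419904/25 ≈ 16796.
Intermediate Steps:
z = 9 (z = -2 + (1/2)*22 = -2 + 11 = 9)
E(A, P) = -8/5 (E(A, P) = 8/(-3 - 2) = 8/(-5) = 8*(-1/5) = -8/5)
(E(-12, z) - 128)**2 = (-8/5 - 128)**2 = (-648/5)**2 = 419904/25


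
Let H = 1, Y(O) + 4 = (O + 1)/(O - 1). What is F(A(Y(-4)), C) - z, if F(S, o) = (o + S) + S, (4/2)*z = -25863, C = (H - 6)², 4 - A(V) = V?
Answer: 129713/10 ≈ 12971.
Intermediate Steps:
Y(O) = -4 + (1 + O)/(-1 + O) (Y(O) = -4 + (O + 1)/(O - 1) = -4 + (1 + O)/(-1 + O))
A(V) = 4 - V
C = 25 (C = (1 - 6)² = (-5)² = 25)
z = -25863/2 (z = (½)*(-25863) = -25863/2 ≈ -12932.)
F(S, o) = o + 2*S (F(S, o) = (S + o) + S = o + 2*S)
F(A(Y(-4)), C) - z = (25 + 2*(4 - (5 - 3*(-4))/(-1 - 4))) - 1*(-25863/2) = (25 + 2*(4 - (5 + 12)/(-5))) + 25863/2 = (25 + 2*(4 - (-1)*17/5)) + 25863/2 = (25 + 2*(4 - 1*(-17/5))) + 25863/2 = (25 + 2*(4 + 17/5)) + 25863/2 = (25 + 2*(37/5)) + 25863/2 = (25 + 74/5) + 25863/2 = 199/5 + 25863/2 = 129713/10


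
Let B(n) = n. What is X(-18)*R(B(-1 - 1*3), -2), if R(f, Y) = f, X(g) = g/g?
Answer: -4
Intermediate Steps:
X(g) = 1
X(-18)*R(B(-1 - 1*3), -2) = 1*(-1 - 1*3) = 1*(-1 - 3) = 1*(-4) = -4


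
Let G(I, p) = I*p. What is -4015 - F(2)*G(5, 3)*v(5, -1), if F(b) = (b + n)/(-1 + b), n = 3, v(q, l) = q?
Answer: -4390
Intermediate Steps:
F(b) = (3 + b)/(-1 + b) (F(b) = (b + 3)/(-1 + b) = (3 + b)/(-1 + b))
-4015 - F(2)*G(5, 3)*v(5, -1) = -4015 - ((3 + 2)/(-1 + 2))*(5*3)*5 = -4015 - (5/1)*15*5 = -4015 - (1*5)*15*5 = -4015 - 5*15*5 = -4015 - 75*5 = -4015 - 1*375 = -4015 - 375 = -4390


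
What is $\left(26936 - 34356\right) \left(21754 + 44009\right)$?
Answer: $-487961460$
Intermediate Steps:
$\left(26936 - 34356\right) \left(21754 + 44009\right) = \left(-7420\right) 65763 = -487961460$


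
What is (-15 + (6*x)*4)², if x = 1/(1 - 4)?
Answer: 529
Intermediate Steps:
x = -⅓ (x = 1/(-3) = -⅓ ≈ -0.33333)
(-15 + (6*x)*4)² = (-15 + (6*(-⅓))*4)² = (-15 - 2*4)² = (-15 - 8)² = (-23)² = 529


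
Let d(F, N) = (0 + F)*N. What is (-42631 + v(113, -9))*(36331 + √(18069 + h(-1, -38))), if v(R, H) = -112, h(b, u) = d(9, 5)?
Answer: -1552895933 - 42743*√18114 ≈ -1.5586e+9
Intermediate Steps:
d(F, N) = F*N
h(b, u) = 45 (h(b, u) = 9*5 = 45)
(-42631 + v(113, -9))*(36331 + √(18069 + h(-1, -38))) = (-42631 - 112)*(36331 + √(18069 + 45)) = -42743*(36331 + √18114) = -1552895933 - 42743*√18114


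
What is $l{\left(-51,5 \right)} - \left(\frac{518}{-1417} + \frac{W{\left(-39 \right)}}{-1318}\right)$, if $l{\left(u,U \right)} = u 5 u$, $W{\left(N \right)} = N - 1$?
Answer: $\frac{12144421037}{933803} \approx 13005.0$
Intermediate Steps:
$W{\left(N \right)} = -1 + N$ ($W{\left(N \right)} = N - 1 = -1 + N$)
$l{\left(u,U \right)} = 5 u^{2}$
$l{\left(-51,5 \right)} - \left(\frac{518}{-1417} + \frac{W{\left(-39 \right)}}{-1318}\right) = 5 \left(-51\right)^{2} - \left(\frac{518}{-1417} + \frac{-1 - 39}{-1318}\right) = 5 \cdot 2601 - \left(518 \left(- \frac{1}{1417}\right) - - \frac{20}{659}\right) = 13005 - \left(- \frac{518}{1417} + \frac{20}{659}\right) = 13005 - - \frac{313022}{933803} = 13005 + \frac{313022}{933803} = \frac{12144421037}{933803}$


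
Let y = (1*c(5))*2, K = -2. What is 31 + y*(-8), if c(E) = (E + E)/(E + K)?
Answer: -67/3 ≈ -22.333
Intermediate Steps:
c(E) = 2*E/(-2 + E) (c(E) = (E + E)/(E - 2) = (2*E)/(-2 + E) = 2*E/(-2 + E))
y = 20/3 (y = (1*(2*5/(-2 + 5)))*2 = (1*(2*5/3))*2 = (1*(2*5*(⅓)))*2 = (1*(10/3))*2 = (10/3)*2 = 20/3 ≈ 6.6667)
31 + y*(-8) = 31 + (20/3)*(-8) = 31 - 160/3 = -67/3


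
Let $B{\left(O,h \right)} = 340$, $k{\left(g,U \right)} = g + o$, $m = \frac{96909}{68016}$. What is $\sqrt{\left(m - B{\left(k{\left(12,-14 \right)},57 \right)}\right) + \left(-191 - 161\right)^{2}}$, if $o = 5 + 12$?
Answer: $\frac{\sqrt{3969690515687}}{5668} \approx 351.52$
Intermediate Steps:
$o = 17$
$m = \frac{32303}{22672}$ ($m = 96909 \cdot \frac{1}{68016} = \frac{32303}{22672} \approx 1.4248$)
$k{\left(g,U \right)} = 17 + g$ ($k{\left(g,U \right)} = g + 17 = 17 + g$)
$\sqrt{\left(m - B{\left(k{\left(12,-14 \right)},57 \right)}\right) + \left(-191 - 161\right)^{2}} = \sqrt{\left(\frac{32303}{22672} - 340\right) + \left(-191 - 161\right)^{2}} = \sqrt{\left(\frac{32303}{22672} - 340\right) + \left(-352\right)^{2}} = \sqrt{- \frac{7676177}{22672} + 123904} = \sqrt{\frac{2801475311}{22672}} = \frac{\sqrt{3969690515687}}{5668}$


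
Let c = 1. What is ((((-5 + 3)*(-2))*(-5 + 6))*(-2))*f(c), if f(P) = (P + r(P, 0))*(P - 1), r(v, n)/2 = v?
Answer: 0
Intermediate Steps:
r(v, n) = 2*v
f(P) = 3*P*(-1 + P) (f(P) = (P + 2*P)*(P - 1) = (3*P)*(-1 + P) = 3*P*(-1 + P))
((((-5 + 3)*(-2))*(-5 + 6))*(-2))*f(c) = ((((-5 + 3)*(-2))*(-5 + 6))*(-2))*(3*1*(-1 + 1)) = ((-2*(-2)*1)*(-2))*(3*1*0) = ((4*1)*(-2))*0 = (4*(-2))*0 = -8*0 = 0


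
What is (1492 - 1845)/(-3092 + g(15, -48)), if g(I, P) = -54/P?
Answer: 2824/24727 ≈ 0.11421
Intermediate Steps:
(1492 - 1845)/(-3092 + g(15, -48)) = (1492 - 1845)/(-3092 - 54/(-48)) = -353/(-3092 - 54*(-1/48)) = -353/(-3092 + 9/8) = -353/(-24727/8) = -353*(-8/24727) = 2824/24727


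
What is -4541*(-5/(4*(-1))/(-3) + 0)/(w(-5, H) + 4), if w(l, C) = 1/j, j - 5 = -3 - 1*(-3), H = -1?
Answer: 113525/252 ≈ 450.50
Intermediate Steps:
j = 5 (j = 5 + (-3 - 1*(-3)) = 5 + (-3 + 3) = 5 + 0 = 5)
w(l, C) = ⅕ (w(l, C) = 1/5 = ⅕)
-4541*(-5/(4*(-1))/(-3) + 0)/(w(-5, H) + 4) = -4541*(-5/(4*(-1))/(-3) + 0)/(⅕ + 4) = -4541*(-5/(-4)*(-⅓) + 0)/21/5 = -4541*(-5*(-¼)*(-⅓) + 0)*5/21 = -4541*((5/4)*(-⅓) + 0)*5/21 = -4541*(-5/12 + 0)*5/21 = -(-22705)*5/(12*21) = -4541*(-25/252) = 113525/252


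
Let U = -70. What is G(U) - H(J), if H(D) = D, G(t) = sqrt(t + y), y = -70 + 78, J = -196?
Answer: 196 + I*sqrt(62) ≈ 196.0 + 7.874*I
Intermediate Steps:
y = 8
G(t) = sqrt(8 + t) (G(t) = sqrt(t + 8) = sqrt(8 + t))
G(U) - H(J) = sqrt(8 - 70) - 1*(-196) = sqrt(-62) + 196 = I*sqrt(62) + 196 = 196 + I*sqrt(62)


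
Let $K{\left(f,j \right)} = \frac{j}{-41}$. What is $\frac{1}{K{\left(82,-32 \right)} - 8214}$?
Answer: $- \frac{41}{336742} \approx -0.00012175$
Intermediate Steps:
$K{\left(f,j \right)} = - \frac{j}{41}$ ($K{\left(f,j \right)} = j \left(- \frac{1}{41}\right) = - \frac{j}{41}$)
$\frac{1}{K{\left(82,-32 \right)} - 8214} = \frac{1}{\left(- \frac{1}{41}\right) \left(-32\right) - 8214} = \frac{1}{\frac{32}{41} - 8214} = \frac{1}{- \frac{336742}{41}} = - \frac{41}{336742}$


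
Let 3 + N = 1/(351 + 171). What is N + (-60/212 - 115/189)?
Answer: -2259785/580986 ≈ -3.8896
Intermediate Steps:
N = -1565/522 (N = -3 + 1/(351 + 171) = -3 + 1/522 = -1565/522 ≈ -2.9981)
N + (-60/212 - 115/189) = -1565/522 + (-60/212 - 115/189) = -1565/522 + (-60*1/212 - 115*1/189) = -1565/522 + (-15/53 - 115/189) = -1565/522 - 8930/10017 = -2259785/580986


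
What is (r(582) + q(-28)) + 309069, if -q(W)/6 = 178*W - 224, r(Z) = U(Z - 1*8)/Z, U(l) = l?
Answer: 99032534/291 ≈ 3.4032e+5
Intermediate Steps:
r(Z) = (-8 + Z)/Z (r(Z) = (Z - 1*8)/Z = (Z - 8)/Z = (-8 + Z)/Z)
q(W) = 1344 - 1068*W (q(W) = -6*(178*W - 224) = -6*(-224 + 178*W) = 1344 - 1068*W)
(r(582) + q(-28)) + 309069 = ((-8 + 582)/582 + (1344 - 1068*(-28))) + 309069 = ((1/582)*574 + (1344 + 29904)) + 309069 = (287/291 + 31248) + 309069 = 9093455/291 + 309069 = 99032534/291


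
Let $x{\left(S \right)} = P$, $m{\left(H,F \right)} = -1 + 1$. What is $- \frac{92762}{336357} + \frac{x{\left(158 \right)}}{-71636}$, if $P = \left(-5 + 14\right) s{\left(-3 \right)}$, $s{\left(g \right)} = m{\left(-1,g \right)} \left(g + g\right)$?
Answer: $- \frac{92762}{336357} \approx -0.27578$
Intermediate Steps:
$m{\left(H,F \right)} = 0$
$s{\left(g \right)} = 0$ ($s{\left(g \right)} = 0 \left(g + g\right) = 0 \cdot 2 g = 0$)
$P = 0$ ($P = \left(-5 + 14\right) 0 = 9 \cdot 0 = 0$)
$x{\left(S \right)} = 0$
$- \frac{92762}{336357} + \frac{x{\left(158 \right)}}{-71636} = - \frac{92762}{336357} + \frac{0}{-71636} = \left(-92762\right) \frac{1}{336357} + 0 \left(- \frac{1}{71636}\right) = - \frac{92762}{336357} + 0 = - \frac{92762}{336357}$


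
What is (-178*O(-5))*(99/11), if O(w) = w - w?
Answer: 0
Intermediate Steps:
O(w) = 0
(-178*O(-5))*(99/11) = (-178*0)*(99/11) = 0*(99*(1/11)) = 0*9 = 0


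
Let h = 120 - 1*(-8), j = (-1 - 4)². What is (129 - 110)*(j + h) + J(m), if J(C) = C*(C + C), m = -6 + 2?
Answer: 2939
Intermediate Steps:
j = 25 (j = (-5)² = 25)
h = 128 (h = 120 + 8 = 128)
m = -4
J(C) = 2*C² (J(C) = C*(2*C) = 2*C²)
(129 - 110)*(j + h) + J(m) = (129 - 110)*(25 + 128) + 2*(-4)² = 19*153 + 2*16 = 2907 + 32 = 2939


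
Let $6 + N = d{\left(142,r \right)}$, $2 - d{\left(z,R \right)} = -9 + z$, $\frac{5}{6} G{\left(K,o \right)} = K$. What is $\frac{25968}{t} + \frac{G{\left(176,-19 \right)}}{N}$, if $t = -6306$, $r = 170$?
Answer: $- \frac{4074536}{719935} \approx -5.6596$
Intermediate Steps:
$G{\left(K,o \right)} = \frac{6 K}{5}$
$d{\left(z,R \right)} = 11 - z$ ($d{\left(z,R \right)} = 2 - \left(-9 + z\right) = 11 - z$)
$N = -137$ ($N = -6 + \left(11 - 142\right) = -6 - 131 = -137$)
$\frac{25968}{t} + \frac{G{\left(176,-19 \right)}}{N} = \frac{25968}{-6306} + \frac{\frac{6}{5} \cdot 176}{-137} = 25968 \left(- \frac{1}{6306}\right) + \frac{1056}{5} \left(- \frac{1}{137}\right) = - \frac{4328}{1051} - \frac{1056}{685} = - \frac{4074536}{719935}$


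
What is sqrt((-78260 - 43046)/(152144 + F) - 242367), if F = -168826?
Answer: I*sqrt(16861519122454)/8341 ≈ 492.3*I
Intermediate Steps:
sqrt((-78260 - 43046)/(152144 + F) - 242367) = sqrt((-78260 - 43046)/(152144 - 168826) - 242367) = sqrt(-121306/(-16682) - 242367) = sqrt(-121306*(-1/16682) - 242367) = sqrt(60653/8341 - 242367) = sqrt(-2021522494/8341) = I*sqrt(16861519122454)/8341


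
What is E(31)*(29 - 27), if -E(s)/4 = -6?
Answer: 48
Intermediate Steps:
E(s) = 24 (E(s) = -4*(-6) = 24)
E(31)*(29 - 27) = 24*(29 - 27) = 24*2 = 48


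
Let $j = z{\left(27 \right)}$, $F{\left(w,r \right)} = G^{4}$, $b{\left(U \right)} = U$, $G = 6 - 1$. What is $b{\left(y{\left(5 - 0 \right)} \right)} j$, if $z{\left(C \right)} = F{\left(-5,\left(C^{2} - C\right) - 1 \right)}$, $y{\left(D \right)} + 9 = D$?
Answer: $-2500$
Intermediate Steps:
$y{\left(D \right)} = -9 + D$
$G = 5$
$F{\left(w,r \right)} = 625$ ($F{\left(w,r \right)} = 5^{4} = 625$)
$z{\left(C \right)} = 625$
$j = 625$
$b{\left(y{\left(5 - 0 \right)} \right)} j = \left(-9 + \left(5 - 0\right)\right) 625 = \left(-9 + \left(5 + 0\right)\right) 625 = \left(-9 + 5\right) 625 = \left(-4\right) 625 = -2500$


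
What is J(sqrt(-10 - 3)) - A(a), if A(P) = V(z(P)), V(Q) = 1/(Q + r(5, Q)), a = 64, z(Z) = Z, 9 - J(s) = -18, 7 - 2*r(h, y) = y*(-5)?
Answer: 12283/455 ≈ 26.996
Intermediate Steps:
r(h, y) = 7/2 + 5*y/2 (r(h, y) = 7/2 - y*(-5)/2 = 7/2 - (-5)*y/2 = 7/2 + 5*y/2)
J(s) = 27 (J(s) = 9 - 1*(-18) = 9 + 18 = 27)
V(Q) = 1/(7/2 + 7*Q/2) (V(Q) = 1/(Q + (7/2 + 5*Q/2)) = 1/(7/2 + 7*Q/2))
A(P) = 2/(7*(1 + P))
J(sqrt(-10 - 3)) - A(a) = 27 - 2/(7*(1 + 64)) = 27 - 2/(7*65) = 27 - 1*2/455 = 27 - 2/455 = 12283/455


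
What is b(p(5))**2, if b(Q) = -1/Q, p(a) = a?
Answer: 1/25 ≈ 0.040000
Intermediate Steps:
b(p(5))**2 = (-1/5)**2 = 1/25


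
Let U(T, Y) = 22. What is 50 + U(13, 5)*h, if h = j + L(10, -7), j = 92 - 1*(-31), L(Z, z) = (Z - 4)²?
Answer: 3548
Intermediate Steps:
L(Z, z) = (-4 + Z)²
j = 123 (j = 92 + 31 = 123)
h = 159 (h = 123 + (-4 + 10)² = 123 + 6² = 123 + 36 = 159)
50 + U(13, 5)*h = 50 + 22*159 = 50 + 3498 = 3548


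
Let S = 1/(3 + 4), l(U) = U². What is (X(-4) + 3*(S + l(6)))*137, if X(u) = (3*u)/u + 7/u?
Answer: 420727/28 ≈ 15026.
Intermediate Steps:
X(u) = 3 + 7/u
S = ⅐ (S = 1/7 = ⅐ ≈ 0.14286)
(X(-4) + 3*(S + l(6)))*137 = ((3 + 7/(-4)) + 3*(⅐ + 6²))*137 = ((3 + 7*(-¼)) + 3*(⅐ + 36))*137 = ((3 - 7/4) + 3*(253/7))*137 = (5/4 + 759/7)*137 = (3071/28)*137 = 420727/28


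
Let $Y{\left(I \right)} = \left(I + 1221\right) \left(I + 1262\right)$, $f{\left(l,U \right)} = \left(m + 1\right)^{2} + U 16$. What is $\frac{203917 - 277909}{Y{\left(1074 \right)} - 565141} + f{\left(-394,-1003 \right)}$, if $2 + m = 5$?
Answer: $- \frac{76889209320}{4795979} \approx -16032.0$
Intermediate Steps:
$m = 3$ ($m = -2 + 5 = 3$)
$f{\left(l,U \right)} = 16 + 16 U$ ($f{\left(l,U \right)} = \left(3 + 1\right)^{2} + U 16 = 4^{2} + 16 U = 16 + 16 U$)
$Y{\left(I \right)} = \left(1221 + I\right) \left(1262 + I\right)$
$\frac{203917 - 277909}{Y{\left(1074 \right)} - 565141} + f{\left(-394,-1003 \right)} = \frac{203917 - 277909}{\left(1540902 + 1074^{2} + 2483 \cdot 1074\right) - 565141} + \left(16 + 16 \left(-1003\right)\right) = - \frac{73992}{\left(1540902 + 1153476 + 2666742\right) - 565141} + \left(16 - 16048\right) = - \frac{73992}{5361120 - 565141} - 16032 = - \frac{73992}{4795979} - 16032 = - \frac{76889209320}{4795979}$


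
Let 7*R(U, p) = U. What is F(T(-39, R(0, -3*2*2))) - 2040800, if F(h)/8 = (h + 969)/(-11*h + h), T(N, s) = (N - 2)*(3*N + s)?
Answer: -16316203688/7995 ≈ -2.0408e+6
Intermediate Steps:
R(U, p) = U/7
T(N, s) = (-2 + N)*(s + 3*N)
F(h) = -4*(969 + h)/(5*h) (F(h) = 8*((h + 969)/(-11*h + h)) = 8*((969 + h)/((-10*h))) = 8*((969 + h)*(-1/(10*h))) = 8*(-(969 + h)/(10*h)) = -4*(969 + h)/(5*h))
F(T(-39, R(0, -3*2*2))) - 2040800 = 4*(-969 - (-6*(-39) - 2*0/7 + 3*(-39)**2 - 39*0/7))/(5*(-6*(-39) - 2*0/7 + 3*(-39)**2 - 39*0/7)) - 2040800 = 4*(-969 - (234 - 2*0 + 3*1521 - 39*0))/(5*(234 - 2*0 + 3*1521 - 39*0)) - 2040800 = 4*(-969 - (234 + 0 + 4563 + 0))/(5*(234 + 0 + 4563 + 0)) - 2040800 = (4/5)*(-969 - 1*4797)/4797 - 2040800 = (4/5)*(1/4797)*(-969 - 4797) - 2040800 = (4/5)*(1/4797)*(-5766) - 2040800 = -7688/7995 - 2040800 = -16316203688/7995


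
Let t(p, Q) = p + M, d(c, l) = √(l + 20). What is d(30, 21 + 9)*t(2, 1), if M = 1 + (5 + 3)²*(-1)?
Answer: -305*√2 ≈ -431.33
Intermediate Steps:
d(c, l) = √(20 + l)
M = -63 (M = 1 + 8²*(-1) = 1 + 64*(-1) = 1 - 64 = -63)
t(p, Q) = -63 + p (t(p, Q) = p - 63 = -63 + p)
d(30, 21 + 9)*t(2, 1) = √(20 + (21 + 9))*(-63 + 2) = √(20 + 30)*(-61) = √50*(-61) = (5*√2)*(-61) = -305*√2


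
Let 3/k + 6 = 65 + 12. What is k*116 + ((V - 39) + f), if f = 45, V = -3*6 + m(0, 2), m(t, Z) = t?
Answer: -504/71 ≈ -7.0986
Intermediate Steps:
k = 3/71 (k = 3/(-6 + (65 + 12)) = 3/(-6 + 77) = 3/71 ≈ 0.042253)
V = -18 (V = -3*6 + 0 = -18 + 0 = -18)
k*116 + ((V - 39) + f) = (3/71)*116 + ((-18 - 39) + 45) = 348/71 + (-57 + 45) = 348/71 - 12 = -504/71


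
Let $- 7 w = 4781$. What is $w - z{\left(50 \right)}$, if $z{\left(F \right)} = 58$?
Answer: $-741$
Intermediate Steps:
$w = -683$ ($w = \left(- \frac{1}{7}\right) 4781 = -683$)
$w - z{\left(50 \right)} = -683 - 58 = -741$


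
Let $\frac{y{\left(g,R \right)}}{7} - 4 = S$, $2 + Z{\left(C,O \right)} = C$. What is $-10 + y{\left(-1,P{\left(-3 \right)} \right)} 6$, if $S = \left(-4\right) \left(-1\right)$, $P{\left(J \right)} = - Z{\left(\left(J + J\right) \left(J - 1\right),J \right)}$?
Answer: $326$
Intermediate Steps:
$Z{\left(C,O \right)} = -2 + C$
$P{\left(J \right)} = 2 - 2 J \left(-1 + J\right)$ ($P{\left(J \right)} = - (-2 + \left(J + J\right) \left(J - 1\right)) = - (-2 + 2 J \left(-1 + J\right)) = 2 - 2 J \left(-1 + J\right)$)
$S = 4$
$y{\left(g,R \right)} = 56$ ($y{\left(g,R \right)} = 28 + 7 \cdot 4 = 28 + 28 = 56$)
$-10 + y{\left(-1,P{\left(-3 \right)} \right)} 6 = -10 + 56 \cdot 6 = -10 + 336 = 326$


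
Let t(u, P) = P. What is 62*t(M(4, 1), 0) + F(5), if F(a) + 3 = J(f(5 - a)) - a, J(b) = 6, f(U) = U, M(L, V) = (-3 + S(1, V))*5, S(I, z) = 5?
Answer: -2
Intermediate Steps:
M(L, V) = 10 (M(L, V) = (-3 + 5)*5 = 2*5 = 10)
F(a) = 3 - a (F(a) = -3 + (6 - a) = 3 - a)
62*t(M(4, 1), 0) + F(5) = 62*0 + (3 - 1*5) = 0 + (3 - 5) = 0 - 2 = -2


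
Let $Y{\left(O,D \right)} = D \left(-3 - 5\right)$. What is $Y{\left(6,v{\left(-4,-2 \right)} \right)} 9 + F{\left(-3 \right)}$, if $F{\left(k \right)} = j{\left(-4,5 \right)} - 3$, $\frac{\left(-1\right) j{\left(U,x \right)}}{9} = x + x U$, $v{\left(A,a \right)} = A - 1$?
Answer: $492$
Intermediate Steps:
$v{\left(A,a \right)} = -1 + A$
$Y{\left(O,D \right)} = - 8 D$ ($Y{\left(O,D \right)} = D \left(-8\right) = - 8 D$)
$j{\left(U,x \right)} = - 9 x - 9 U x$ ($j{\left(U,x \right)} = - 9 \left(x + x U\right) = - 9 \left(x + U x\right) = - 9 x - 9 U x$)
$F{\left(k \right)} = 132$ ($F{\left(k \right)} = \left(-9\right) 5 \left(1 - 4\right) - 3 = \left(-9\right) 5 \left(-3\right) - 3 = 135 - 3 = 132$)
$Y{\left(6,v{\left(-4,-2 \right)} \right)} 9 + F{\left(-3 \right)} = - 8 \left(-1 - 4\right) 9 + 132 = \left(-8\right) \left(-5\right) 9 + 132 = 40 \cdot 9 + 132 = 360 + 132 = 492$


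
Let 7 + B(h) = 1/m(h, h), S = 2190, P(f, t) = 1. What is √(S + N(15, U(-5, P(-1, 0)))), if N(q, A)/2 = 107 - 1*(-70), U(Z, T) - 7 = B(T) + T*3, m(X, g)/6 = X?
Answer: 4*√159 ≈ 50.438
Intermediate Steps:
m(X, g) = 6*X
B(h) = -7 + 1/(6*h)
U(Z, T) = 3*T + 1/(6*T) (U(Z, T) = 7 + ((-7 + 1/(6*T)) + T*3) = 7 + ((-7 + 1/(6*T)) + 3*T) = 7 + (-7 + 3*T + 1/(6*T)) = 3*T + 1/(6*T))
N(q, A) = 354 (N(q, A) = 2*(107 - 1*(-70)) = 2*(107 + 70) = 2*177 = 354)
√(S + N(15, U(-5, P(-1, 0)))) = √(2190 + 354) = √2544 = 4*√159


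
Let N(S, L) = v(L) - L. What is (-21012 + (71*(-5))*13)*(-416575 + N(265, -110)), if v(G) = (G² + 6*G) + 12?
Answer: 10379268151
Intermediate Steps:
v(G) = 12 + G² + 6*G
N(S, L) = 12 + L² + 5*L (N(S, L) = (12 + L² + 6*L) - L = 12 + L² + 5*L)
(-21012 + (71*(-5))*13)*(-416575 + N(265, -110)) = (-21012 + (71*(-5))*13)*(-416575 + (12 + (-110)² + 5*(-110))) = (-21012 - 355*13)*(-416575 + (12 + 12100 - 550)) = (-21012 - 4615)*(-416575 + 11562) = -25627*(-405013) = 10379268151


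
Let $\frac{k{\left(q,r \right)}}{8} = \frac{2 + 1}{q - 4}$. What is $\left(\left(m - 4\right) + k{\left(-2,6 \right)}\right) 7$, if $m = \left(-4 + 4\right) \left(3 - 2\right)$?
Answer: $-56$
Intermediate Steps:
$m = 0$ ($m = 0 \cdot 1 = 0$)
$k{\left(q,r \right)} = \frac{24}{-4 + q}$ ($k{\left(q,r \right)} = 8 \frac{2 + 1}{q - 4} = 8 \frac{3}{-4 + q} = \frac{24}{-4 + q}$)
$\left(\left(m - 4\right) + k{\left(-2,6 \right)}\right) 7 = \left(\left(0 - 4\right) + \frac{24}{-4 - 2}\right) 7 = \left(-4 + \frac{24}{-6}\right) 7 = \left(-4 + 24 \left(- \frac{1}{6}\right)\right) 7 = \left(-4 - 4\right) 7 = \left(-8\right) 7 = -56$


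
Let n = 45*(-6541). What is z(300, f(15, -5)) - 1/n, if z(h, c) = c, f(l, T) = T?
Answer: -1471724/294345 ≈ -5.0000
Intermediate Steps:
n = -294345
z(300, f(15, -5)) - 1/n = -5 - 1/(-294345) = -5 - 1*(-1/294345) = -5 + 1/294345 = -1471724/294345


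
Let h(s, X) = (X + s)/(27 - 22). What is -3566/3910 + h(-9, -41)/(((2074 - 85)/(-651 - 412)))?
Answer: 1013839/228735 ≈ 4.4324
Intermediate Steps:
h(s, X) = X/5 + s/5 (h(s, X) = (X + s)/5 = (X + s)*(⅕) = X/5 + s/5)
-3566/3910 + h(-9, -41)/(((2074 - 85)/(-651 - 412))) = -3566/3910 + ((⅕)*(-41) + (⅕)*(-9))/(((2074 - 85)/(-651 - 412))) = -3566*1/3910 + (-41/5 - 9/5)/((1989/(-1063))) = -1783/1955 - 10/(1989*(-1/1063)) = -1783/1955 - 10/(-1989/1063) = -1783/1955 - 10*(-1063/1989) = -1783/1955 + 10630/1989 = 1013839/228735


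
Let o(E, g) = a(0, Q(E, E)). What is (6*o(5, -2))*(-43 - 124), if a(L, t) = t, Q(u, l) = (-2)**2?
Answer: -4008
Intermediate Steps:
Q(u, l) = 4
o(E, g) = 4
(6*o(5, -2))*(-43 - 124) = (6*4)*(-43 - 124) = 24*(-167) = -4008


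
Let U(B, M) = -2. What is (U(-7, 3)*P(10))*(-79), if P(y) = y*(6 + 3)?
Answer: 14220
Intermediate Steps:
P(y) = 9*y (P(y) = y*9 = 9*y)
(U(-7, 3)*P(10))*(-79) = -18*10*(-79) = -2*90*(-79) = -180*(-79) = 14220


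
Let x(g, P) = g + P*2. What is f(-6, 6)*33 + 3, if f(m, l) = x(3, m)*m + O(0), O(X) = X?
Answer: 1785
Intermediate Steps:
x(g, P) = g + 2*P
f(m, l) = m*(3 + 2*m) (f(m, l) = (3 + 2*m)*m + 0 = m*(3 + 2*m) + 0 = m*(3 + 2*m))
f(-6, 6)*33 + 3 = -6*(3 + 2*(-6))*33 + 3 = -6*(3 - 12)*33 + 3 = -6*(-9)*33 + 3 = 54*33 + 3 = 1782 + 3 = 1785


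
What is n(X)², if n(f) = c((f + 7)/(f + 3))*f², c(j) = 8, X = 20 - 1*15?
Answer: 40000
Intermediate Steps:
X = 5 (X = 20 - 15 = 5)
n(f) = 8*f²
n(X)² = (8*5²)² = (8*25)² = 200² = 40000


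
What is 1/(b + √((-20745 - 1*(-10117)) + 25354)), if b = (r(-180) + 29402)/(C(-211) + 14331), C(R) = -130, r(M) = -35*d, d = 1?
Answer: -417040767/2968906452437 + 201668401*√14726/2968906452437 ≈ 0.0081025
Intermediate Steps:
r(M) = -35 (r(M) = -35*1 = -35)
b = 29367/14201 (b = (-35 + 29402)/(-130 + 14331) = 29367/14201 ≈ 2.0680)
1/(b + √((-20745 - 1*(-10117)) + 25354)) = 1/(29367/14201 + √((-20745 - 1*(-10117)) + 25354)) = 1/(29367/14201 + √((-20745 + 10117) + 25354)) = 1/(29367/14201 + √(-10628 + 25354)) = 1/(29367/14201 + √14726)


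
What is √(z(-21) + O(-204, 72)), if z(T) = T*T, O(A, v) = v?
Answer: 3*√57 ≈ 22.650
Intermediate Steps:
z(T) = T²
√(z(-21) + O(-204, 72)) = √((-21)² + 72) = √(441 + 72) = √513 = 3*√57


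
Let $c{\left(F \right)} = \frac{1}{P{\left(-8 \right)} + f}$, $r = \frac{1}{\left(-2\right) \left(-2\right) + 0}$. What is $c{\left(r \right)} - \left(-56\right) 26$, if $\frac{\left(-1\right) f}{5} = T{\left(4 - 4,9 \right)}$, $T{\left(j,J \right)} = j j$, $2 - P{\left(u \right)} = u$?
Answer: $\frac{14561}{10} \approx 1456.1$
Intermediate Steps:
$P{\left(u \right)} = 2 - u$
$T{\left(j,J \right)} = j^{2}$
$f = 0$ ($f = - 5 \left(4 - 4\right)^{2} = - 5 \cdot 0^{2} = \left(-5\right) 0 = 0$)
$r = \frac{1}{4}$ ($r = \frac{1}{4 + 0} = \frac{1}{4} \approx 0.25$)
$c{\left(F \right)} = \frac{1}{10}$ ($c{\left(F \right)} = \frac{1}{\left(2 - -8\right) + 0} = \frac{1}{\left(2 + 8\right) + 0} = \frac{1}{10 + 0} = \frac{1}{10}$)
$c{\left(r \right)} - \left(-56\right) 26 = \frac{1}{10} - \left(-56\right) 26 = \frac{1}{10} - -1456 = \frac{1}{10} + 1456 = \frac{14561}{10}$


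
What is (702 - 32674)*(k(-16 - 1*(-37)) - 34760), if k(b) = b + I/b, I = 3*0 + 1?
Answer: 23324149496/21 ≈ 1.1107e+9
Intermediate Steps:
I = 1 (I = 0 + 1 = 1)
k(b) = b + 1/b
(702 - 32674)*(k(-16 - 1*(-37)) - 34760) = (702 - 32674)*(((-16 - 1*(-37)) + 1/(-16 - 1*(-37))) - 34760) = -31972*(((-16 + 37) + 1/(-16 + 37)) - 34760) = -31972*((21 + 1/21) - 34760) = -31972*(442/21 - 34760) = -31972*(-729518/21) = 23324149496/21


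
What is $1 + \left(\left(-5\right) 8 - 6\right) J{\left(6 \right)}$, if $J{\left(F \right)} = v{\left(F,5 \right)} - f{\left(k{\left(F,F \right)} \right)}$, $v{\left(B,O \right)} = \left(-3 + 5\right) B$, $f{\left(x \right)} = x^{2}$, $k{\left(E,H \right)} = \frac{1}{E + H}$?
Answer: $- \frac{39649}{72} \approx -550.68$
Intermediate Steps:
$v{\left(B,O \right)} = 2 B$
$J{\left(F \right)} = 2 F - \frac{1}{4 F^{2}}$ ($J{\left(F \right)} = 2 F - \left(\frac{1}{F + F}\right)^{2} = 2 F - \left(\frac{1}{2 F}\right)^{2} = 2 F - \frac{1}{4 F^{2}}$)
$1 + \left(\left(-5\right) 8 - 6\right) J{\left(6 \right)} = 1 + \left(\left(-5\right) 8 - 6\right) \left(2 \cdot 6 - \frac{1}{4 \cdot 36}\right) = 1 + \left(-40 - 6\right) \left(12 - \frac{1}{144}\right) = 1 - 46 \left(12 - \frac{1}{144}\right) = 1 - \frac{39721}{72} = - \frac{39649}{72}$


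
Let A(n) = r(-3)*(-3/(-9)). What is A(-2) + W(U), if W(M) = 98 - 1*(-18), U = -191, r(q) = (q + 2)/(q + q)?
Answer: 2089/18 ≈ 116.06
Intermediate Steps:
r(q) = (2 + q)/(2*q) (r(q) = (2 + q)/((2*q)) = (2 + q)*(1/(2*q)) = (2 + q)/(2*q))
A(n) = 1/18 (A(n) = ((1/2)*(2 - 3)/(-3))*(-3/(-9)) = ((1/2)*(-1/3)*(-1))*(-3*(-1/9)) = (1/6)*(1/3) = 1/18)
W(M) = 116 (W(M) = 98 + 18 = 116)
A(-2) + W(U) = 1/18 + 116 = 2089/18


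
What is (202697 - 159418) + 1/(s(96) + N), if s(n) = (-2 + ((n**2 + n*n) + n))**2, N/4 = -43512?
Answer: 14846368781213/343038628 ≈ 43279.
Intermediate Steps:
N = -174048 (N = 4*(-43512) = -174048)
s(n) = (-2 + n + 2*n**2)**2 (s(n) = (-2 + ((n**2 + n**2) + n))**2 = (-2 + (2*n**2 + n))**2 = (-2 + (n + 2*n**2))**2 = (-2 + n + 2*n**2)**2)
(202697 - 159418) + 1/(s(96) + N) = (202697 - 159418) + 1/((-2 + 96 + 2*96**2)**2 - 174048) = 43279 + 1/((-2 + 96 + 2*9216)**2 - 174048) = 43279 + 1/((-2 + 96 + 18432)**2 - 174048) = 43279 + 1/(18526**2 - 174048) = 43279 + 1/(343212676 - 174048) = 43279 + 1/343038628 = 14846368781213/343038628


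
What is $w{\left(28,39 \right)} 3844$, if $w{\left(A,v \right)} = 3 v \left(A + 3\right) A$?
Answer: $390381264$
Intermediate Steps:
$w{\left(A,v \right)} = 3 A v \left(3 + A\right)$ ($w{\left(A,v \right)} = 3 v \left(3 + A\right) A = 3 A v \left(3 + A\right)$)
$w{\left(28,39 \right)} 3844 = 3 \cdot 28 \cdot 39 \left(3 + 28\right) 3844 = 3 \cdot 28 \cdot 39 \cdot 31 \cdot 3844 = 101556 \cdot 3844 = 390381264$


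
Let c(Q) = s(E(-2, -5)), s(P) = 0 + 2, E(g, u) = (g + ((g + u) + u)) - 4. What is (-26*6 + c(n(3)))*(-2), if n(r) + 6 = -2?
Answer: 308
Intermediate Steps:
E(g, u) = -4 + 2*g + 2*u (E(g, u) = (g + (g + 2*u)) - 4 = (2*g + 2*u) - 4 = -4 + 2*g + 2*u)
n(r) = -8 (n(r) = -6 - 2 = -8)
s(P) = 2
c(Q) = 2
(-26*6 + c(n(3)))*(-2) = (-26*6 + 2)*(-2) = (-156 + 2)*(-2) = -154*(-2) = 308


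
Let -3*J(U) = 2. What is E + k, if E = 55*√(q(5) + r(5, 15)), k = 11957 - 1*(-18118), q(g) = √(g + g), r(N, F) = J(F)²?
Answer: 30075 + 55*√(4 + 9*√10)/3 ≈ 30179.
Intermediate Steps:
J(U) = -⅔ (J(U) = -⅓*2 = -⅔)
r(N, F) = 4/9 (r(N, F) = (-⅔)² = 4/9)
q(g) = √2*√g (q(g) = √(2*g) = √2*√g)
k = 30075 (k = 11957 + 18118 = 30075)
E = 55*√(4/9 + √10) (E = 55*√(√2*√5 + 4/9) = 55*√(√10 + 4/9) = 55*√(4/9 + √10) ≈ 104.45)
E + k = 55*√(4 + 9*√10)/3 + 30075 = 30075 + 55*√(4 + 9*√10)/3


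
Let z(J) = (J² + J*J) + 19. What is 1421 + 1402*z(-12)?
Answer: 431835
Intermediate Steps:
z(J) = 19 + 2*J² (z(J) = (J² + J²) + 19 = 2*J² + 19 = 19 + 2*J²)
1421 + 1402*z(-12) = 1421 + 1402*(19 + 2*(-12)²) = 1421 + 1402*(19 + 2*144) = 1421 + 1402*(19 + 288) = 1421 + 1402*307 = 1421 + 430414 = 431835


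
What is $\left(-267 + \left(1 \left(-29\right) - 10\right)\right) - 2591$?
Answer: $-2897$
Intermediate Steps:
$\left(-267 + \left(1 \left(-29\right) - 10\right)\right) - 2591 = \left(-267 - 39\right) - 2591 = -306 - 2591 = -2897$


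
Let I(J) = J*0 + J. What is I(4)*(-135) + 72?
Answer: -468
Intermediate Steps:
I(J) = J (I(J) = 0 + J = J)
I(4)*(-135) + 72 = 4*(-135) + 72 = -540 + 72 = -468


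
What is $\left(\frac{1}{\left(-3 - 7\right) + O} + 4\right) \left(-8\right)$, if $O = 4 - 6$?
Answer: $- \frac{94}{3} \approx -31.333$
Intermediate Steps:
$O = -2$ ($O = 4 - 6 = -2$)
$\left(\frac{1}{\left(-3 - 7\right) + O} + 4\right) \left(-8\right) = \left(\frac{1}{\left(-3 - 7\right) - 2} + 4\right) \left(-8\right) = \left(\frac{1}{-10 - 2} + 4\right) \left(-8\right) = \left(\frac{1}{-12} + 4\right) \left(-8\right) = \left(- \frac{1}{12} + 4\right) \left(-8\right) = \frac{47}{12} \left(-8\right) = - \frac{94}{3}$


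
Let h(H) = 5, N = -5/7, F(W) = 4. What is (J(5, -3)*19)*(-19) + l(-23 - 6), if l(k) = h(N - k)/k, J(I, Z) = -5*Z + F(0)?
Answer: -198916/29 ≈ -6859.2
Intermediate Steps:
N = -5/7 (N = -5*⅐ = -5/7 ≈ -0.71429)
J(I, Z) = 4 - 5*Z (J(I, Z) = -5*Z + 4 = 4 - 5*Z)
l(k) = 5/k
(J(5, -3)*19)*(-19) + l(-23 - 6) = ((4 - 5*(-3))*19)*(-19) + 5/(-23 - 6) = ((4 + 15)*19)*(-19) + 5/(-29) = (19*19)*(-19) + 5*(-1/29) = 361*(-19) - 5/29 = -6859 - 5/29 = -198916/29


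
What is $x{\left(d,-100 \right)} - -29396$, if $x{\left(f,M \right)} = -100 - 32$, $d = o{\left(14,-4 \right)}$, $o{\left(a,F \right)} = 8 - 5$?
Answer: $29264$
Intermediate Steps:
$o{\left(a,F \right)} = 3$
$d = 3$
$x{\left(f,M \right)} = -132$
$x{\left(d,-100 \right)} - -29396 = -132 - -29396 = -132 + 29396 = 29264$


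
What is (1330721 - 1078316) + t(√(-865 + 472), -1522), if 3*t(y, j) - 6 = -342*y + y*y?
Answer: 252276 - 114*I*√393 ≈ 2.5228e+5 - 2260.0*I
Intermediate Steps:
t(y, j) = 2 - 114*y + y²/3 (t(y, j) = 2 + (-342*y + y*y)/3 = 2 + (-342*y + y²)/3 = 2 + (y² - 342*y)/3 = 2 + (-114*y + y²/3) = 2 - 114*y + y²/3)
(1330721 - 1078316) + t(√(-865 + 472), -1522) = (1330721 - 1078316) + (2 - 114*√(-865 + 472) + (√(-865 + 472))²/3) = 252405 + (2 - 114*I*√393 + (√(-393))²/3) = 252405 + (2 - 114*I*√393 + (I*√393)²/3) = 252405 + (2 - 114*I*√393 + (⅓)*(-393)) = 252405 + (2 - 114*I*√393 - 131) = 252405 + (-129 - 114*I*√393) = 252276 - 114*I*√393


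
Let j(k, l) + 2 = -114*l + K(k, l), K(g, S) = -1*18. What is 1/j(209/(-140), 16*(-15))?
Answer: 1/27340 ≈ 3.6576e-5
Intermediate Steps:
K(g, S) = -18
j(k, l) = -20 - 114*l (j(k, l) = -2 + (-114*l - 18) = -2 + (-18 - 114*l) = -20 - 114*l)
1/j(209/(-140), 16*(-15)) = 1/(-20 - 1824*(-15)) = 1/(-20 - 114*(-240)) = 1/(-20 + 27360) = 1/27340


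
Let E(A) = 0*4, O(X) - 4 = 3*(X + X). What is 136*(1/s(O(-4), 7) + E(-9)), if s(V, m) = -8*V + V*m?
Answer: 34/5 ≈ 6.8000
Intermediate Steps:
O(X) = 4 + 6*X (O(X) = 4 + 3*(X + X) = 4 + 3*(2*X) = 4 + 6*X)
E(A) = 0
136*(1/s(O(-4), 7) + E(-9)) = 136*(1/((4 + 6*(-4))*(-8 + 7)) + 0) = 136*(1/((4 - 24)*(-1)) + 0) = 136*(1/(-20*(-1)) + 0) = 136*(1/20 + 0) = 136*(1/20) = 34/5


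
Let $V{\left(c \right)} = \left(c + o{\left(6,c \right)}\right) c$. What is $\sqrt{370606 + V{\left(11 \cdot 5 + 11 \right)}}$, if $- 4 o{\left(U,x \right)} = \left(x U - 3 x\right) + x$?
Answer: $\sqrt{370606} \approx 608.77$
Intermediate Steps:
$o{\left(U,x \right)} = \frac{x}{2} - \frac{U x}{4}$ ($o{\left(U,x \right)} = - \frac{\left(x U - 3 x\right) + x}{4} = - \frac{\left(U x - 3 x\right) + x}{4} = - \frac{\left(- 3 x + U x\right) + x}{4} = - \frac{- 2 x + U x}{4} = \frac{x}{2} - \frac{U x}{4}$)
$V{\left(c \right)} = 0$ ($V{\left(c \right)} = \left(c + \frac{c \left(2 - 6\right)}{4}\right) c = \left(c + \frac{1}{4} c \left(-4\right)\right) c = \left(c - c\right) c = 0 c = 0$)
$\sqrt{370606 + V{\left(11 \cdot 5 + 11 \right)}} = \sqrt{370606 + 0} = \sqrt{370606}$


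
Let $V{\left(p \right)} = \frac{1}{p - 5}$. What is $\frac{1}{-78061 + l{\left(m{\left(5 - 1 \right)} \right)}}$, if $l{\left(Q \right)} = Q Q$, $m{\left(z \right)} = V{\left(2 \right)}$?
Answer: $- \frac{9}{702548} \approx -1.2811 \cdot 10^{-5}$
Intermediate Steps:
$V{\left(p \right)} = \frac{1}{-5 + p}$
$m{\left(z \right)} = - \frac{1}{3}$ ($m{\left(z \right)} = \frac{1}{-5 + 2} = \frac{1}{-3} = - \frac{1}{3}$)
$l{\left(Q \right)} = Q^{2}$
$\frac{1}{-78061 + l{\left(m{\left(5 - 1 \right)} \right)}} = \frac{1}{-78061 + \left(- \frac{1}{3}\right)^{2}} = \frac{1}{-78061 + \frac{1}{9}} = \frac{1}{- \frac{702548}{9}} = - \frac{9}{702548}$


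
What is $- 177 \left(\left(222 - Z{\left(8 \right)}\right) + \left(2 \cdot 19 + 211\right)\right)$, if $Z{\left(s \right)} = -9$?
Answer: $-84960$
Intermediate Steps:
$- 177 \left(\left(222 - Z{\left(8 \right)}\right) + \left(2 \cdot 19 + 211\right)\right) = - 177 \left(\left(222 - -9\right) + \left(2 \cdot 19 + 211\right)\right) = - 177 \left(\left(222 + 9\right) + \left(38 + 211\right)\right) = - 177 \left(231 + 249\right) = \left(-177\right) 480 = -84960$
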